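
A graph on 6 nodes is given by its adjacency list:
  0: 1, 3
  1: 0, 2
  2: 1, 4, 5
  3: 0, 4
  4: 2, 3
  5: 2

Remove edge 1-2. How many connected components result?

1

1 and 2 are still connected via 1-0-3-4-2, so the component count stays at 1.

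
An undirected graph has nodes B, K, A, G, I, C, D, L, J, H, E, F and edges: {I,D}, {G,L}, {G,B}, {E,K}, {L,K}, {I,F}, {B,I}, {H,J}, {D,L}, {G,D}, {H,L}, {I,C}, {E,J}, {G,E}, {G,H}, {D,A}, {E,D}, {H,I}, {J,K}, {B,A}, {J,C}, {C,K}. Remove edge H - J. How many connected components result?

1

H and J are still connected via H-G-E-J, so the component count stays at 1.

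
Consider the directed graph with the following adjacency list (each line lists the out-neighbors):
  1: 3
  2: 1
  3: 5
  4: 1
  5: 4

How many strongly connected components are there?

2

{1, 3, 4, 5} are all mutually reachable — one SCC of size 4.
{2} is an SCC by itself.
That gives 2 strongly connected components.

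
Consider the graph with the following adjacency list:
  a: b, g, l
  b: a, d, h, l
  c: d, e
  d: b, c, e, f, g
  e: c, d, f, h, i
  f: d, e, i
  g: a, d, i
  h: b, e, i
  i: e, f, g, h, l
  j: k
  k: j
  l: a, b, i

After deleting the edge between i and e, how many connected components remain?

i and e are still connected via i-f-e, so the component count stays at 2.

2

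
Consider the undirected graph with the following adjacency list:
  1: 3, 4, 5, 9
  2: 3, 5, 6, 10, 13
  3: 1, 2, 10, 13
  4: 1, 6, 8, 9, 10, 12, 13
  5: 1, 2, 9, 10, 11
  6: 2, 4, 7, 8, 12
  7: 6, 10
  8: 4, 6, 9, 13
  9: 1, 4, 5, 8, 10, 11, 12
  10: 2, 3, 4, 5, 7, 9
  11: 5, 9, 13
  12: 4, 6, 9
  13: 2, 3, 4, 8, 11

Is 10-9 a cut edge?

After removing 10-9, the path 10-5-9 still connects them, so the edge is not a bridge.

No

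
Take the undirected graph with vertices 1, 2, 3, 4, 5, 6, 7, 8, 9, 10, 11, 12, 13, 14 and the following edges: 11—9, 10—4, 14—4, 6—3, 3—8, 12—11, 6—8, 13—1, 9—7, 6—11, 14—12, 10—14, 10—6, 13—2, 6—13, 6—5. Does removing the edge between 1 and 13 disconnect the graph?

Removing 1—13 leaves no path between 1 and 13: the component count goes from 1 to 2. So it is a bridge.

Yes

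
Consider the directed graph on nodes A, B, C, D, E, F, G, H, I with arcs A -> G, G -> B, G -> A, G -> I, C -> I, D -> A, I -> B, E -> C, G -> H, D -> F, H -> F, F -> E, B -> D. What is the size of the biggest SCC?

{A, B, C, D, E, F, G, H, I} are all mutually reachable — one SCC of size 9.
The largest has 9 vertices.

9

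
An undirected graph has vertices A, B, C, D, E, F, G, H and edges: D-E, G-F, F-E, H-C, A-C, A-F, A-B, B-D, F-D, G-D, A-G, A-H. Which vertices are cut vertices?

A

Removing A increases the component count from 1 to 2, so A is a cut vertex.
By contrast removing E leaves 1 component; it is not a cut vertex. No other vertex is a cut vertex either.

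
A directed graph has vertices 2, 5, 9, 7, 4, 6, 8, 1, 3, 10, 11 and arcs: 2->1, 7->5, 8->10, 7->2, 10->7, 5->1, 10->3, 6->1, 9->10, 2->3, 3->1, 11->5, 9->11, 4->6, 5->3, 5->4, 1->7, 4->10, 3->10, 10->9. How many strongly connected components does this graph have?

2

{1, 2, 3, 4, 5, 6, 7, 9, 10, 11} are all mutually reachable — one SCC of size 10.
{8} is an SCC by itself.
That gives 2 strongly connected components.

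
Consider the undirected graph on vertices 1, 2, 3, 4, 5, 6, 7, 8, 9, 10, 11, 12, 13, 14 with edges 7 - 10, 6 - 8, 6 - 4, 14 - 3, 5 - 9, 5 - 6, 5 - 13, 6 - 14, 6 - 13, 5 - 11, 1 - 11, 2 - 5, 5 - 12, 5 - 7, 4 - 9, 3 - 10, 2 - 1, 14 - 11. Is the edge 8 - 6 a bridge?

Yes

Removing 8 - 6 leaves no path between 8 and 6: the component count goes from 1 to 2. So it is a bridge.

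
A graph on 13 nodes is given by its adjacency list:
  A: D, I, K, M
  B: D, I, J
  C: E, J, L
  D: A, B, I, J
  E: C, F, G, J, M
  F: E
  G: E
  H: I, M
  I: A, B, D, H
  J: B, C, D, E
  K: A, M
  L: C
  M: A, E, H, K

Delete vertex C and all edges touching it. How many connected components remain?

With C gone, the remaining components are: {L}; {A, B, D, E, F, G, H, I, J, K, M}.
That is 2 components.

2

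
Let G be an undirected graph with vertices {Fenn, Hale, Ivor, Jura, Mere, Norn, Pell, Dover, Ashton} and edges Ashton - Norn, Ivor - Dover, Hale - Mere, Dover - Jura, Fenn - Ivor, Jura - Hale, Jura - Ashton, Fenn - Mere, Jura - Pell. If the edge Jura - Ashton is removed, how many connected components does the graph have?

2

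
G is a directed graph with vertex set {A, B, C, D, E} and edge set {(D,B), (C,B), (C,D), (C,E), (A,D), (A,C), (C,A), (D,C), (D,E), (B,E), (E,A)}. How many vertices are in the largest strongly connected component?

5

{A, B, C, D, E} are all mutually reachable — one SCC of size 5.
The largest has 5 vertices.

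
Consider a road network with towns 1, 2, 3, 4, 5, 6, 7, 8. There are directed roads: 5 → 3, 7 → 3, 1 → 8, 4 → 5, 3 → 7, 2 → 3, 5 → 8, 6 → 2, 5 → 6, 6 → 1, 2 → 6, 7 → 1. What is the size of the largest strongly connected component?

2

{3, 7} are all mutually reachable — one SCC of size 2.
{2, 6} are all mutually reachable — one SCC of size 2.
{5} is an SCC by itself.
{4} is an SCC by itself.
{1} is an SCC by itself.
(and 1 more singleton SCC)
The largest has 2 vertices.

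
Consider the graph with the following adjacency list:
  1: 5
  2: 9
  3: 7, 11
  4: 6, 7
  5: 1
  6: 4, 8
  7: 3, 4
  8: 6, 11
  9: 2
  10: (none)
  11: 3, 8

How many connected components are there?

4

10 is isolated — a component by itself.
Starting from 2 we can reach 2, 9. That is one component of size 2.
Starting from 1 we can reach 1, 5. That is one component of size 2.
Starting from 3 we can reach 3, 4, 6, 7, 8, 11. That is one component of size 6.
Total: 4 components.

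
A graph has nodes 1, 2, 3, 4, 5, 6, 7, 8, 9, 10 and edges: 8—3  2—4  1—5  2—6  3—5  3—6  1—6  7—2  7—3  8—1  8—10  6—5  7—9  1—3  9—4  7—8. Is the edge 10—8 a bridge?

Removing 10—8 leaves no path between 10 and 8: the component count goes from 1 to 2. So it is a bridge.

Yes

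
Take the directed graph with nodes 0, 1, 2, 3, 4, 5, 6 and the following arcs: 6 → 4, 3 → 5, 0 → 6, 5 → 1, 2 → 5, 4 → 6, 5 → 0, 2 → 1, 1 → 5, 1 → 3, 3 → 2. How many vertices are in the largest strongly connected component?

4

{1, 2, 3, 5} are all mutually reachable — one SCC of size 4.
{4, 6} are all mutually reachable — one SCC of size 2.
{0} is an SCC by itself.
The largest has 4 vertices.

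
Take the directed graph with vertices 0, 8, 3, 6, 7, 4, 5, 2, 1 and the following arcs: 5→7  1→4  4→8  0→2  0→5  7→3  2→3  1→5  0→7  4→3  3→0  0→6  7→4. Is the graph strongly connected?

No

There is no directed path from 3 to 1, so the graph is not strongly connected.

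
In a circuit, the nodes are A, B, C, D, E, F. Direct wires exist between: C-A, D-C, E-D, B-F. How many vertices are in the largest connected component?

4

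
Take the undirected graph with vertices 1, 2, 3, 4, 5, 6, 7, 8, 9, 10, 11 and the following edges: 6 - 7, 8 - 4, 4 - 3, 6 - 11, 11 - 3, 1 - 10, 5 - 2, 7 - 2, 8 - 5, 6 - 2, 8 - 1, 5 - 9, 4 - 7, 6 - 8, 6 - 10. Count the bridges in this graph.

1

The edges on the cycle 6-8-1-10-6 are not bridges since each lies on that cycle.
But removing 9 - 5 disconnects 9 from 5 — this is a bridge.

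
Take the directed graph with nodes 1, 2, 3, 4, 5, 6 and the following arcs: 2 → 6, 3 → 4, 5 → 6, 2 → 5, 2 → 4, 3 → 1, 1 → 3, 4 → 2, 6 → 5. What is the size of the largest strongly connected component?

2

{1, 3} are all mutually reachable — one SCC of size 2.
{2, 4} are all mutually reachable — one SCC of size 2.
{5, 6} are all mutually reachable — one SCC of size 2.
The largest has 2 vertices.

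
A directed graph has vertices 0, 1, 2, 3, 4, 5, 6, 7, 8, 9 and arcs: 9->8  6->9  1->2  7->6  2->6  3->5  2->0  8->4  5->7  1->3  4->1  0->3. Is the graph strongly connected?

From 8 we can reach every vertex (0, 1, 2, 3, 4, 5, 6, 7, 8, 9), and every vertex can reach 8 (0, 1, 2, 3, 4, 5, 6, 7, 8, 9). So the whole graph is one strongly connected component.

Yes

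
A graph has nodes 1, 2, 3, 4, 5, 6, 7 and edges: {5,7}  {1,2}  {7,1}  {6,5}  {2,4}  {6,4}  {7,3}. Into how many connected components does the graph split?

Starting from 1 we can reach 1, 2, 3, 4, 5, 6, 7. That is one component of size 7.
Total: 1 component.

1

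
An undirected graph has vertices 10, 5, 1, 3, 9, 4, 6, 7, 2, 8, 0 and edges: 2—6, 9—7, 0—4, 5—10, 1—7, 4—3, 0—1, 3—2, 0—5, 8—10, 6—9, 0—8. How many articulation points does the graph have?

Removing 0 increases the component count from 1 to 2, so 0 is a cut vertex.
By contrast removing 7 leaves 1 component; it is not a cut vertex. No other vertex is a cut vertex either.

1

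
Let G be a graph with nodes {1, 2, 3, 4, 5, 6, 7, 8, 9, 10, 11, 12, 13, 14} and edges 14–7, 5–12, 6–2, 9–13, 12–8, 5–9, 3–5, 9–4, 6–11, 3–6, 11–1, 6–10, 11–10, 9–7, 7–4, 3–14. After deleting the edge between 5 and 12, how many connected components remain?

2

Before removal there is 1 component.
5–12 is a bridge — removing it separates 5's side from 12's side.
After removal: 2 components.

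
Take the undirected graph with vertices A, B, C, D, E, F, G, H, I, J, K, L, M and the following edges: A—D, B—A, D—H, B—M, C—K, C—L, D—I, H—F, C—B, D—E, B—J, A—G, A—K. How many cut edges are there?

The edges on the cycle C-B-A-K-C are not bridges since each lies on that cycle.
But removing E—D disconnects E from D; removing A—G disconnects A from G; removing A—D disconnects A from D; removing H—F disconnects H from F — these are bridges.
In total 9 edges are bridges.

9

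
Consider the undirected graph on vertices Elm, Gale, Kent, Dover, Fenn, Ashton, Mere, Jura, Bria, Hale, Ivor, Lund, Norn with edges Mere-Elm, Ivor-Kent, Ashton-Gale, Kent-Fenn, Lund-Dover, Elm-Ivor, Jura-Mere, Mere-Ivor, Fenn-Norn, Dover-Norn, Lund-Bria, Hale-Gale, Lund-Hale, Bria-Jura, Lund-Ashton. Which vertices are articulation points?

Lund

Removing Lund increases the component count from 1 to 2, so Lund is a cut vertex.
By contrast removing Kent leaves 1 component; it is not a cut vertex. No other vertex is a cut vertex either.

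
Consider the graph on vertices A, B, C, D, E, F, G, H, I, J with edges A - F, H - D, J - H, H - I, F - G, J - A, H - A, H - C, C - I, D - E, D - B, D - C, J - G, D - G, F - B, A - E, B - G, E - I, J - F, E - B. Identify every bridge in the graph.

The edges on the cycle D-E-I-C-D are not bridges since each lies on that cycle.
Every edge lies on some cycle, so there are no bridges.

none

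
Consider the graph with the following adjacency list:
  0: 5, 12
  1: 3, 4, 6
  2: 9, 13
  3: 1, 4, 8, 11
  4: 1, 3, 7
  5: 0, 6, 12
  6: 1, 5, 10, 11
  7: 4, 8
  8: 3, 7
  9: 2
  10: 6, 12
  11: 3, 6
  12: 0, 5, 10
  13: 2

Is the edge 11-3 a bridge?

No

After removing 11-3, the path 11-6-1-3 still connects them, so the edge is not a bridge.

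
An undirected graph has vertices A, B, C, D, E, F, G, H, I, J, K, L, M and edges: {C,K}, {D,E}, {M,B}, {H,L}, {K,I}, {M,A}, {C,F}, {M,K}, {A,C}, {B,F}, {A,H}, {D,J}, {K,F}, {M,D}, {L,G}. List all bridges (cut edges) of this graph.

A-H, D-E, D-J, D-M, G-L, H-L, I-K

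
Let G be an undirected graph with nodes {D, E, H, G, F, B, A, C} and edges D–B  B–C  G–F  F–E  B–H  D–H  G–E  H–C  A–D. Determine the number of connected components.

2

Starting from E we can reach E, F, G. That is one component of size 3.
Starting from A we can reach A, B, C, D, H. That is one component of size 5.
Total: 2 components.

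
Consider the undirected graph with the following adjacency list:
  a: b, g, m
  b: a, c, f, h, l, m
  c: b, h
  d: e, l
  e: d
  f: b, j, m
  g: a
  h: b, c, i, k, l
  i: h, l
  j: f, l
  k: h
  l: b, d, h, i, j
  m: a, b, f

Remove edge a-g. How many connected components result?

2

Before removal there is 1 component.
a-g is a bridge — removing it separates a's side from g's side.
After removal: 2 components.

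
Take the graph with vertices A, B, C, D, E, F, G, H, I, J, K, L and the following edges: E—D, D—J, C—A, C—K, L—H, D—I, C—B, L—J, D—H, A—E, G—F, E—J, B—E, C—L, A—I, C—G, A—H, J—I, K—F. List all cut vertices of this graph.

C

Removing C increases the component count from 1 to 2, so C is a cut vertex.
By contrast removing K leaves 1 component; it is not a cut vertex. No other vertex is a cut vertex either.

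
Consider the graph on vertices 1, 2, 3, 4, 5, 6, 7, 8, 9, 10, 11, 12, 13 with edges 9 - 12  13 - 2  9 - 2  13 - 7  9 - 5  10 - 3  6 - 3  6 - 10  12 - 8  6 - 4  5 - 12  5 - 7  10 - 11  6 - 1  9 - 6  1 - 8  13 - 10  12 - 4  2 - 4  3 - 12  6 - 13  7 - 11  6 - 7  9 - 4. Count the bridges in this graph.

0

The edges on the cycle 9-6-13-2-4-12-9 are not bridges since each lies on that cycle.
Every edge lies on some cycle, so there are no bridges.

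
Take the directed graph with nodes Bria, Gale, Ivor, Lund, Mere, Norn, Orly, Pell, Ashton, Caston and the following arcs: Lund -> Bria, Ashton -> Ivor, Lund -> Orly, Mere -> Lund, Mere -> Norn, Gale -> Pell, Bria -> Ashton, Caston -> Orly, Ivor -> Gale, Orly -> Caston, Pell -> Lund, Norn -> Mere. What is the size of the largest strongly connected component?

{Bria, Gale, Ivor, Lund, Pell, Ashton} are all mutually reachable — one SCC of size 6.
{Mere, Norn} are all mutually reachable — one SCC of size 2.
{Orly, Caston} are all mutually reachable — one SCC of size 2.
The largest has 6 vertices.

6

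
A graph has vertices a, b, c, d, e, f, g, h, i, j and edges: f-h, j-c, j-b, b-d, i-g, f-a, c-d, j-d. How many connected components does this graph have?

4

e is isolated — a component by itself.
Starting from g we can reach g, i. That is one component of size 2.
Starting from a we can reach a, f, h. That is one component of size 3.
Starting from b we can reach b, c, d, j. That is one component of size 4.
Total: 4 components.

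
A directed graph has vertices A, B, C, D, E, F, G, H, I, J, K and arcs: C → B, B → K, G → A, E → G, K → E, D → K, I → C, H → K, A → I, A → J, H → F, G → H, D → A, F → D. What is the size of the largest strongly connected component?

10

{A, B, C, D, E, F, G, H, I, K} are all mutually reachable — one SCC of size 10.
{J} is an SCC by itself.
The largest has 10 vertices.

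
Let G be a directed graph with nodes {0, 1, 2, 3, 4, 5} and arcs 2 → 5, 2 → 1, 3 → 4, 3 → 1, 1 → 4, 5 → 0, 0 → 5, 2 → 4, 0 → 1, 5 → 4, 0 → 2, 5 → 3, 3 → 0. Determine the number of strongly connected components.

3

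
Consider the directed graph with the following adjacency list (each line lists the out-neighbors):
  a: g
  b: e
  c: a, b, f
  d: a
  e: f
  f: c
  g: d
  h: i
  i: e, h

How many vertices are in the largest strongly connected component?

{b, c, e, f} are all mutually reachable — one SCC of size 4.
{a, d, g} are all mutually reachable — one SCC of size 3.
{h, i} are all mutually reachable — one SCC of size 2.
The largest has 4 vertices.

4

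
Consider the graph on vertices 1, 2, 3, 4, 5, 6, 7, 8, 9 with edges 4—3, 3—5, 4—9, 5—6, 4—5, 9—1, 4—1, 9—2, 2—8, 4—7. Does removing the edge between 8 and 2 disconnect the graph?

Yes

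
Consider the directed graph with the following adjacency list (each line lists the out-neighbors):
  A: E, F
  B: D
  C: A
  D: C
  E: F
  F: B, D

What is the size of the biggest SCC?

{A, B, C, D, E, F} are all mutually reachable — one SCC of size 6.
The largest has 6 vertices.

6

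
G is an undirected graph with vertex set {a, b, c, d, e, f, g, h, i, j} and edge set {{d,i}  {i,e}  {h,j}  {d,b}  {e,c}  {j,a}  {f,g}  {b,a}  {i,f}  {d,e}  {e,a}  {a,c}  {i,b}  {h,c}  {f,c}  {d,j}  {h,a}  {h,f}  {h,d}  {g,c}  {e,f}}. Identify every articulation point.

none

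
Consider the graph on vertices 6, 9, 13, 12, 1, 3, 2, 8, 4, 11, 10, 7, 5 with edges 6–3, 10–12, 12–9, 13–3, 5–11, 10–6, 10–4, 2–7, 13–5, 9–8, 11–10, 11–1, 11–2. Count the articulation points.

Removing 2 increases the component count from 1 to 2, so 2 is a cut vertex.
Removing 9 increases the component count from 1 to 2, so 9 is a cut vertex.
Removing 10 increases the component count from 1 to 3, so 10 is a cut vertex.
Likewise 11, 12 are cut vertices.
By contrast removing 13 leaves 1 component; it is not a cut vertex. No other vertex is a cut vertex either.

5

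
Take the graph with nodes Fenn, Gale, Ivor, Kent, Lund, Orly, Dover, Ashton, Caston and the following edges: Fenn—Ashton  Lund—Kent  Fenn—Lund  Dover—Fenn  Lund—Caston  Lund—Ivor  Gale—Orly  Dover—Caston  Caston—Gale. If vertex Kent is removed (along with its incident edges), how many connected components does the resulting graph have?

With Kent gone, the remaining components are: {Fenn, Gale, Ivor, Lund, Orly, Dover, Ashton, Caston}.
That is 1 component.

1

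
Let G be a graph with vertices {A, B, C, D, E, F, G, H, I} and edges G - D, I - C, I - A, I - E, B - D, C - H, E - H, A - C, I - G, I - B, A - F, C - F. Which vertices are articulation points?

I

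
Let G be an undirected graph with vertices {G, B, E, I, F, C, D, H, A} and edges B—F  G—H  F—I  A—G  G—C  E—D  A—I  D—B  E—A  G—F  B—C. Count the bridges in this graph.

The edges on the cycle E-D-B-C-G-A-E are not bridges since each lies on that cycle.
But removing H—G disconnects H from G — this is a bridge.

1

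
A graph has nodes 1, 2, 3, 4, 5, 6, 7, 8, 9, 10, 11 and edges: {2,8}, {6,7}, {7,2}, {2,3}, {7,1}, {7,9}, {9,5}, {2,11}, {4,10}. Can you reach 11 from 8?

Yes

From 8 we can reach 1, 2, 3, 5, 6, 7, 8, 9, 11, which includes 11.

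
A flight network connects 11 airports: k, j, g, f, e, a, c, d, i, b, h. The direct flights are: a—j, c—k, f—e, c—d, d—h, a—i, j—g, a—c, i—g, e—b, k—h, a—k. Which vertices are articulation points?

Removing a increases the component count from 2 to 3, so a is a cut vertex.
Removing e increases the component count from 2 to 3, so e is a cut vertex.
By contrast removing i leaves 2 components; it is not a cut vertex. No other vertex is a cut vertex either.

a, e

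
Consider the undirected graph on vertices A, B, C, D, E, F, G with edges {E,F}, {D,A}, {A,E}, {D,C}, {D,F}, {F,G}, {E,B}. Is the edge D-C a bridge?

Yes

Removing D-C leaves no path between D and C: the component count goes from 1 to 2. So it is a bridge.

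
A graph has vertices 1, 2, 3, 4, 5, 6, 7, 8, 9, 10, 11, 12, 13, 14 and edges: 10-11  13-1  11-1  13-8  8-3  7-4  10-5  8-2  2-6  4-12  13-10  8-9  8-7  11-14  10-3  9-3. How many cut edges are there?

7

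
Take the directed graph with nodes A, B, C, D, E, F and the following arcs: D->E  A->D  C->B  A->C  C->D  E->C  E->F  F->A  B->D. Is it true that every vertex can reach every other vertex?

From C we can reach every vertex (A, B, C, D, E, F), and every vertex can reach C (A, B, C, D, E, F). So the whole graph is one strongly connected component.

Yes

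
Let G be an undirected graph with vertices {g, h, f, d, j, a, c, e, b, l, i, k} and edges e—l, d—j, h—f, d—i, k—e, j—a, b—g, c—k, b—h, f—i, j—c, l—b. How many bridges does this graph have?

The edges on the cycle d-j-c-k-e-l-b-h-f-i-d are not bridges since each lies on that cycle.
But removing j—a disconnects j from a; removing g—b disconnects g from b — these are bridges.
That makes 2 bridges.

2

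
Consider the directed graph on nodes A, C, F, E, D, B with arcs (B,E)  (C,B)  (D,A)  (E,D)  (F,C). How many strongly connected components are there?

6

{F} is an SCC by itself.
{B} is an SCC by itself.
{A} is an SCC by itself.
{D} is an SCC by itself.
{E} is an SCC by itself.
(and 1 more singleton SCC)
That gives 6 strongly connected components.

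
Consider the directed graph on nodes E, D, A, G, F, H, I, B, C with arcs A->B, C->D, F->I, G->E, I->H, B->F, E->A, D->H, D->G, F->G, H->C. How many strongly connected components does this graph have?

{A, B, C, D, E, F, G, H, I} are all mutually reachable — one SCC of size 9.
That gives 1 strongly connected component.

1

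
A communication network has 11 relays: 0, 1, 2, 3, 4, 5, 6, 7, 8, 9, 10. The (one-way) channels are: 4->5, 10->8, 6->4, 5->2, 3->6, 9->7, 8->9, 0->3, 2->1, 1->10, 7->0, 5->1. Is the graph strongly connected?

From 9 we can reach every vertex (0, 1, 2, 3, 4, 5, 6, 7, 8, 9, 10), and every vertex can reach 9 (0, 1, 2, 3, 4, 5, 6, 7, 8, 9, 10). So the whole graph is one strongly connected component.

Yes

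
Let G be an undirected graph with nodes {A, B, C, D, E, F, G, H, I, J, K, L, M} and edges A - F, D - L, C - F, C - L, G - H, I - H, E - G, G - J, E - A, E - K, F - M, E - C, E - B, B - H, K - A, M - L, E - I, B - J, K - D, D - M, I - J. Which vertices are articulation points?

Removing E increases the component count from 1 to 2, so E is a cut vertex.
By contrast removing F leaves 1 component; it is not a cut vertex. No other vertex is a cut vertex either.

E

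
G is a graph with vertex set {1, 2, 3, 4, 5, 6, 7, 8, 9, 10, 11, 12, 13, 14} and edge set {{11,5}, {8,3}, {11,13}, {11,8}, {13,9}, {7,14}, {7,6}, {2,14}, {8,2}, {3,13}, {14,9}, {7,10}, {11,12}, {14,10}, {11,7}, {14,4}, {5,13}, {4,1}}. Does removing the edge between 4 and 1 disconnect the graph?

Removing 4—1 leaves no path between 4 and 1: the component count goes from 1 to 2. So it is a bridge.

Yes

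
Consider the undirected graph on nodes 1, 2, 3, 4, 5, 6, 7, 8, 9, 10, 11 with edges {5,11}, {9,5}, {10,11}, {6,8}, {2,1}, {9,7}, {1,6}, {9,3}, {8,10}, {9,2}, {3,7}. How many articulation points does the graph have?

1

Removing 9 increases the component count from 2 to 3, so 9 is a cut vertex.
By contrast removing 6 leaves 2 components; it is not a cut vertex. No other vertex is a cut vertex either.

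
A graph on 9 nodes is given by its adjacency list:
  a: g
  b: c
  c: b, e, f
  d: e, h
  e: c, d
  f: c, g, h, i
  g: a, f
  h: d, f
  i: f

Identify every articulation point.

Removing c increases the component count from 1 to 2, so c is a cut vertex.
Removing f increases the component count from 1 to 3, so f is a cut vertex.
Removing g increases the component count from 1 to 2, so g is a cut vertex.
By contrast removing h leaves 1 component; it is not a cut vertex. No other vertex is a cut vertex either.

c, f, g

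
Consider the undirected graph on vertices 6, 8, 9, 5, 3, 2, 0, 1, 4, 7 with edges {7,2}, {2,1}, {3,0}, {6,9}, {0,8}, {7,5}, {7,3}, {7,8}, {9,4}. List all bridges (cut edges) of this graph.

1-2, 2-7, 4-9, 5-7, 6-9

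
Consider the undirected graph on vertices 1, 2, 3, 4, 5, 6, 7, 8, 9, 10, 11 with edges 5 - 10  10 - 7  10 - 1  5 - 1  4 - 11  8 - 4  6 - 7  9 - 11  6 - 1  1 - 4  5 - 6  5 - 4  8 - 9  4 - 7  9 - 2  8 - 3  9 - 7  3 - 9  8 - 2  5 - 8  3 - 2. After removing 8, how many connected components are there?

1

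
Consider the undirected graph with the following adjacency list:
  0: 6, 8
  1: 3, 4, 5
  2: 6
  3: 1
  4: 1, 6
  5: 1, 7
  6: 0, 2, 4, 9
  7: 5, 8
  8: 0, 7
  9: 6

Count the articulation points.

2

Removing 1 increases the component count from 1 to 2, so 1 is a cut vertex.
Removing 6 increases the component count from 1 to 3, so 6 is a cut vertex.
By contrast removing 3 leaves 1 component; it is not a cut vertex. No other vertex is a cut vertex either.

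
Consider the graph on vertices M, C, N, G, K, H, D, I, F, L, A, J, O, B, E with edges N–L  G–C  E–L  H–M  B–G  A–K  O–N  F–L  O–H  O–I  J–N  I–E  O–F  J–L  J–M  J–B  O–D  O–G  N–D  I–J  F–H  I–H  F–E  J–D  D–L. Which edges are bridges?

The edges on the cycle O-I-J-B-G-O are not bridges since each lies on that cycle.
But removing A–K disconnects A from K; removing C–G disconnects C from G — these are bridges.

A-K, C-G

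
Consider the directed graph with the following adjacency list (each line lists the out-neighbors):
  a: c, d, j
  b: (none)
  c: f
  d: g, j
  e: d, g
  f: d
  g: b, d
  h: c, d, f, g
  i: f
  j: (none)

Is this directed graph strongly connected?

There is no directed path from e to c, so the graph is not strongly connected.

No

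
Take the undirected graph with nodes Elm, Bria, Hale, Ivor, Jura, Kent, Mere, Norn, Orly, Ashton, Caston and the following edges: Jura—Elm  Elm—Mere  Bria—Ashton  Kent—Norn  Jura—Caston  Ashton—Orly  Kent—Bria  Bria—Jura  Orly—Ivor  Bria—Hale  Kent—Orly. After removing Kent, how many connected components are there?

2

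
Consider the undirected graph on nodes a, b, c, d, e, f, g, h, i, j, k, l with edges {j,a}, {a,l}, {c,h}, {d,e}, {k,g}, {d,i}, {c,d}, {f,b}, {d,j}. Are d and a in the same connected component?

Yes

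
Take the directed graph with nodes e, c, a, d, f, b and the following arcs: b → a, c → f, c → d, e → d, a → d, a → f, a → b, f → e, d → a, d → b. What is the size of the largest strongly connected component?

{a, b, d, e, f} are all mutually reachable — one SCC of size 5.
{c} is an SCC by itself.
The largest has 5 vertices.

5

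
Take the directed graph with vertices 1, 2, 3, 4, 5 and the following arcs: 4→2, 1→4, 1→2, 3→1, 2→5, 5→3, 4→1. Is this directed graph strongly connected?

Yes

From 5 we can reach every vertex (1, 2, 3, 4, 5), and every vertex can reach 5 (1, 2, 3, 4, 5). So the whole graph is one strongly connected component.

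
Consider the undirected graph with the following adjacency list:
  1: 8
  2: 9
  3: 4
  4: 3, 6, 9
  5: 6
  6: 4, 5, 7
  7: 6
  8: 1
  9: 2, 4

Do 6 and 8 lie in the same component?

No

The component containing 6 is {2, 3, 4, 5, 6, 7, 9}, and 8 is not in it.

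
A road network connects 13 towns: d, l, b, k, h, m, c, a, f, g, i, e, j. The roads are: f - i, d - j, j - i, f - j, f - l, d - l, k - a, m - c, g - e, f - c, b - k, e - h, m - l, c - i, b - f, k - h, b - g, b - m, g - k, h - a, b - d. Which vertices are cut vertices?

b

Removing b increases the component count from 1 to 2, so b is a cut vertex.
By contrast removing c leaves 1 component; it is not a cut vertex. No other vertex is a cut vertex either.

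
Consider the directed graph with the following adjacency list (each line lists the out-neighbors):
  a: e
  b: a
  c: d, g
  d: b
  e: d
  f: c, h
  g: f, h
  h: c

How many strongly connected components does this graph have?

2

{c, f, g, h} are all mutually reachable — one SCC of size 4.
{a, b, d, e} are all mutually reachable — one SCC of size 4.
That gives 2 strongly connected components.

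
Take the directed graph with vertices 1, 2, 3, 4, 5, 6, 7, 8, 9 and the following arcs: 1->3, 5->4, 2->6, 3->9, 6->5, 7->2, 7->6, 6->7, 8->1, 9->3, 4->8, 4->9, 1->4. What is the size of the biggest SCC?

{2, 6, 7} are all mutually reachable — one SCC of size 3.
{1, 4, 8} are all mutually reachable — one SCC of size 3.
{3, 9} are all mutually reachable — one SCC of size 2.
{5} is an SCC by itself.
The largest has 3 vertices.

3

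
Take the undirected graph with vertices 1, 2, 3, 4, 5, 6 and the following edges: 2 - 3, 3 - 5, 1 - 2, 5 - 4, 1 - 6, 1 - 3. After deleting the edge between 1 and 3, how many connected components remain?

1 and 3 are still connected via 1-2-3, so the component count stays at 1.

1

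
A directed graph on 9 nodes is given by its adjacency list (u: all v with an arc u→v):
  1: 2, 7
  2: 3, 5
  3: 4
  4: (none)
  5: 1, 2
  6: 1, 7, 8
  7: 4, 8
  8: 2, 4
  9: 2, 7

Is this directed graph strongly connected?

No

There is no directed path from 4 to 6, so the graph is not strongly connected.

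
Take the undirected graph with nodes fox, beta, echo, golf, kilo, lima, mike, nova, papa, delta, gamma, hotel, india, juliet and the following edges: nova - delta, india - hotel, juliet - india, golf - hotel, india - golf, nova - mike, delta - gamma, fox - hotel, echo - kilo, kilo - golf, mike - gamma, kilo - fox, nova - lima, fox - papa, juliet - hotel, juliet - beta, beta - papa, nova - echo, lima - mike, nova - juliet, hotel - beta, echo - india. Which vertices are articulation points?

nova

Removing nova increases the component count from 1 to 2, so nova is a cut vertex.
By contrast removing fox leaves 1 component; it is not a cut vertex. No other vertex is a cut vertex either.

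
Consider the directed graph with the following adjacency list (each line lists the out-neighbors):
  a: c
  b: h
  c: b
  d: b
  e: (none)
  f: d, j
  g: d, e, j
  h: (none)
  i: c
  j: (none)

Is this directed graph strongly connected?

There is no directed path from j to b, so the graph is not strongly connected.

No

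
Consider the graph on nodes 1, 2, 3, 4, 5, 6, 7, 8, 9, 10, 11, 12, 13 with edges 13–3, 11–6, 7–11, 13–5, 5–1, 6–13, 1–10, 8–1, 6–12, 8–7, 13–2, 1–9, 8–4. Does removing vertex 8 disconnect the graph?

Yes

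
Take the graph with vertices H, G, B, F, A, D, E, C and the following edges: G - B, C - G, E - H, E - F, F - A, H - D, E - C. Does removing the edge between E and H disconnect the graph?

Removing E - H leaves no path between E and H: the component count goes from 1 to 2. So it is a bridge.

Yes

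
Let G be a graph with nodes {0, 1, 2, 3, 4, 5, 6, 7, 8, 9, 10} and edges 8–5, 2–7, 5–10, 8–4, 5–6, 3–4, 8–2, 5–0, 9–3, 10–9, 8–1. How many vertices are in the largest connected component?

11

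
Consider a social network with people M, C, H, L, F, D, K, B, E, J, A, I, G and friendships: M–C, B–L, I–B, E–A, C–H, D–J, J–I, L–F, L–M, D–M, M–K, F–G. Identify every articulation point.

C, F, L, M

Removing C increases the component count from 2 to 3, so C is a cut vertex.
Removing F increases the component count from 2 to 3, so F is a cut vertex.
Removing L increases the component count from 2 to 3, so L is a cut vertex.
Likewise M is a cut vertex.
By contrast removing E leaves 2 components; it is not a cut vertex. No other vertex is a cut vertex either.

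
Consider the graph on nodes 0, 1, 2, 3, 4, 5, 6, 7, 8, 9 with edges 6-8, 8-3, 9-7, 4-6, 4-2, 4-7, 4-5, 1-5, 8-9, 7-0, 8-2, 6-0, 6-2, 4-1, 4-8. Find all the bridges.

3-8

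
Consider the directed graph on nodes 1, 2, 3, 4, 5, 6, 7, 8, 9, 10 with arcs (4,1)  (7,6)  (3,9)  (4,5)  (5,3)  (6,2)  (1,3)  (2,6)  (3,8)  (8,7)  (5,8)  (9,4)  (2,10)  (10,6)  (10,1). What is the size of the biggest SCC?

10

{1, 2, 3, 4, 5, 6, 7, 8, 9, 10} are all mutually reachable — one SCC of size 10.
The largest has 10 vertices.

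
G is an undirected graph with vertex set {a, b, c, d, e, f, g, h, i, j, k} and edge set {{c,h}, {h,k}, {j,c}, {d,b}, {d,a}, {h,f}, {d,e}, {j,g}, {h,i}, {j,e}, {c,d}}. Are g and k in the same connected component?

From g we can reach a, b, c, d, e, f, g, h, i, j, k, which includes k.

Yes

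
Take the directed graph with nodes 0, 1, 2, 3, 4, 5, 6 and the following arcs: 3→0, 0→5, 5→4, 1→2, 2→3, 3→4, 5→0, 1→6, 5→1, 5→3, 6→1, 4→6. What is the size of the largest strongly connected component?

{0, 1, 2, 3, 4, 5, 6} are all mutually reachable — one SCC of size 7.
The largest has 7 vertices.

7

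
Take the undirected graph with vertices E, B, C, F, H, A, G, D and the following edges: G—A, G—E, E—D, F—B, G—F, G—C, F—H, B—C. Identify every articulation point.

Removing E increases the component count from 1 to 2, so E is a cut vertex.
Removing F increases the component count from 1 to 2, so F is a cut vertex.
Removing G increases the component count from 1 to 3, so G is a cut vertex.
By contrast removing D leaves 1 component; it is not a cut vertex. No other vertex is a cut vertex either.

E, F, G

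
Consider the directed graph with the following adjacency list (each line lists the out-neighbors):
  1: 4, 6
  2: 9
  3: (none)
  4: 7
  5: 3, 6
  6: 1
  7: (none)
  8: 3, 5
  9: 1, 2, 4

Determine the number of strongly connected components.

7

{1, 6} are all mutually reachable — one SCC of size 2.
{2, 9} are all mutually reachable — one SCC of size 2.
{8} is an SCC by itself.
{7} is an SCC by itself.
{5} is an SCC by itself.
(and 2 more singleton SCCs)
That gives 7 strongly connected components.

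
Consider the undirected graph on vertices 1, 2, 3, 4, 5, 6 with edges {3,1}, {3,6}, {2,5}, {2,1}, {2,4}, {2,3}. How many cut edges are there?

The edges on the cycle 2-3-1-2 are not bridges since each lies on that cycle.
But removing 3—6 disconnects 3 from 6; removing 2—4 disconnects 2 from 4; removing 2—5 disconnects 2 from 5 — these are bridges.
That makes 3 bridges.

3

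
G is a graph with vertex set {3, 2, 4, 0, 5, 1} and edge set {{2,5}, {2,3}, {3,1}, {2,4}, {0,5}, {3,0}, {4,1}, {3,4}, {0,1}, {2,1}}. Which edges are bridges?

The edges on the cycle 3-4-1-0-3 are not bridges since each lies on that cycle.
Every edge lies on some cycle, so there are no bridges.

none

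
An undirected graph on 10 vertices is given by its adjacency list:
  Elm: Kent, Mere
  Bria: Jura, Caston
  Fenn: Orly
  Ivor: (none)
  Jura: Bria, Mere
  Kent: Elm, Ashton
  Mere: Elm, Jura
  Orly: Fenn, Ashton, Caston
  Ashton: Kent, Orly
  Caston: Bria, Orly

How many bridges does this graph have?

The edges on the cycle Ashton-Orly-Caston-Bria-Jura-Mere-Elm-Kent-Ashton are not bridges since each lies on that cycle.
But removing Fenn-Orly disconnects Fenn from Orly — this is a bridge.

1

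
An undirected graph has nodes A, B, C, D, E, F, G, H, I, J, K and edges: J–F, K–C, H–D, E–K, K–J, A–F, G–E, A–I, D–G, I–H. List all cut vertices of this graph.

K

Removing K increases the component count from 2 to 3, so K is a cut vertex.
By contrast removing E leaves 2 components; it is not a cut vertex. No other vertex is a cut vertex either.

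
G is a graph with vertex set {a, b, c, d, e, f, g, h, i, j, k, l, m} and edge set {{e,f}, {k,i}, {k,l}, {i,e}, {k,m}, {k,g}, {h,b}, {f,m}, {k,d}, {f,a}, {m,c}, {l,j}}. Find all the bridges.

The edges on the cycle k-i-e-f-m-k are not bridges since each lies on that cycle.
But removing k—g disconnects k from g; removing h—b disconnects h from b; removing j—l disconnects j from l; removing m—c disconnects m from c — these are bridges.
In total 7 edges are bridges.

a-f, b-h, c-m, d-k, g-k, j-l, k-l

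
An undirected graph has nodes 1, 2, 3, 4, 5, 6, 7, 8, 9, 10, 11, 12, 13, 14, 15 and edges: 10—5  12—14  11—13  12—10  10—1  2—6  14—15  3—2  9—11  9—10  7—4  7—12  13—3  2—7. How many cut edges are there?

6

The edges on the cycle 9-11-13-3-2-7-12-10-9 are not bridges since each lies on that cycle.
But removing 1—10 disconnects 1 from 10; removing 5—10 disconnects 5 from 10; removing 14—15 disconnects 14 from 15; removing 14—12 disconnects 14 from 12 — these are bridges.
In total 6 edges are bridges.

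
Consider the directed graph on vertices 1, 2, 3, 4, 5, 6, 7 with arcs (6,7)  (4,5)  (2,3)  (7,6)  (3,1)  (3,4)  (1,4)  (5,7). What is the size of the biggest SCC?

2

{6, 7} are all mutually reachable — one SCC of size 2.
{3} is an SCC by itself.
{1} is an SCC by itself.
{5} is an SCC by itself.
{2} is an SCC by itself.
(and 1 more singleton SCC)
The largest has 2 vertices.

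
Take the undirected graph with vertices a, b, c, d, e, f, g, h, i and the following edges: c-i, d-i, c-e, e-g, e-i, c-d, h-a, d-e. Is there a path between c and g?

Yes

From c we can reach c, d, e, g, i, which includes g.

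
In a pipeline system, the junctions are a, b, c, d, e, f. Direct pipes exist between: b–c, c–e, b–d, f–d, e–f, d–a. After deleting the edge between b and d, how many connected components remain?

1

b and d are still connected via b-c-e-f-d, so the component count stays at 1.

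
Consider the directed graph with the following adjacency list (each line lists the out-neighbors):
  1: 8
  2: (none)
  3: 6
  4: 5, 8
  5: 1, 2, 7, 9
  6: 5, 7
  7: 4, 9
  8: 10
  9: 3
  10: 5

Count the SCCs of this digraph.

{1, 3, 4, 5, 6, 7, 8, 9, 10} are all mutually reachable — one SCC of size 9.
{2} is an SCC by itself.
That gives 2 strongly connected components.

2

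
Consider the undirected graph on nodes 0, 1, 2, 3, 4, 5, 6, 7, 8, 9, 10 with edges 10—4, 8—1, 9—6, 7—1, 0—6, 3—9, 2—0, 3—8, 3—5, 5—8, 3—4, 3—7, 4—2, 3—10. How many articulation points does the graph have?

Removing 3 increases the component count from 1 to 2, so 3 is a cut vertex.
By contrast removing 8 leaves 1 component; it is not a cut vertex. No other vertex is a cut vertex either.

1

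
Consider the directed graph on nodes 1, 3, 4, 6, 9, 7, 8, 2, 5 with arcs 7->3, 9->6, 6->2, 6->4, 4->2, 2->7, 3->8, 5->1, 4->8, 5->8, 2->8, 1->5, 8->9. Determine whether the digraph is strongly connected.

No

There is no directed path from 8 to 1, so the graph is not strongly connected.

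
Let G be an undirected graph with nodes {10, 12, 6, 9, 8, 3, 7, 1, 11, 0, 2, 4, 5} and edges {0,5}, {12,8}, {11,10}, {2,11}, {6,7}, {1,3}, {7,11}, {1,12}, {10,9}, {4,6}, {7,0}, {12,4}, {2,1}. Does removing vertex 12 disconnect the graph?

Yes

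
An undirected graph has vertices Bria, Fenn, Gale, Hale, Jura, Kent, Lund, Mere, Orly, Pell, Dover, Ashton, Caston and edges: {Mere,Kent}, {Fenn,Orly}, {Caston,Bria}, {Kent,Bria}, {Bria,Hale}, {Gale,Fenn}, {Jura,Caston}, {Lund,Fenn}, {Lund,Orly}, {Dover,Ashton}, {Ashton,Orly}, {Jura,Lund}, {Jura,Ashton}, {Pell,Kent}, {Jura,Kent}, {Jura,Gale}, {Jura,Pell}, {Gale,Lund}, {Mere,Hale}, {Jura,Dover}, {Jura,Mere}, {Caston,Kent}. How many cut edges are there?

0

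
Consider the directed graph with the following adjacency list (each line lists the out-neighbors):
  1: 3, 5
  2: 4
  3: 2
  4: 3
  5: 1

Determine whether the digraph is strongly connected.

There is no directed path from 3 to 1, so the graph is not strongly connected.

No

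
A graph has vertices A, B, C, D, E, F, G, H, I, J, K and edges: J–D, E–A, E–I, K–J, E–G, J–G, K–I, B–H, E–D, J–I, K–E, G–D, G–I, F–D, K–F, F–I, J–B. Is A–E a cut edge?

Removing A–E leaves no path between A and E: the component count goes from 2 to 3. So it is a bridge.

Yes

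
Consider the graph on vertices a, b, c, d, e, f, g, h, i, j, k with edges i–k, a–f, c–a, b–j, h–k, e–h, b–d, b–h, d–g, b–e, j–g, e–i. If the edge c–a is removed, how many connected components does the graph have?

3

Before removal there are 2 components.
c–a is a bridge — removing it separates c's side from a's side.
After removal: 3 components.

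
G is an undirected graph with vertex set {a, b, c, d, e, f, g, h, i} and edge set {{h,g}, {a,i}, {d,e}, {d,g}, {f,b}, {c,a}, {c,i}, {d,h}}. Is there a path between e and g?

Yes

From e we can reach d, e, g, h, which includes g.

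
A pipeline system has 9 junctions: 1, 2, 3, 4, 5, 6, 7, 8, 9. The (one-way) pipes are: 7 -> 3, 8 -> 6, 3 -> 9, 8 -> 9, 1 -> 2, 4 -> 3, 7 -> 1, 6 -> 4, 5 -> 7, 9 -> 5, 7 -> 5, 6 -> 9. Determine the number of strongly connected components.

{3, 5, 7, 9} are all mutually reachable — one SCC of size 4.
{1} is an SCC by itself.
{8} is an SCC by itself.
{6} is an SCC by itself.
{2} is an SCC by itself.
(and 1 more singleton SCC)
That gives 6 strongly connected components.

6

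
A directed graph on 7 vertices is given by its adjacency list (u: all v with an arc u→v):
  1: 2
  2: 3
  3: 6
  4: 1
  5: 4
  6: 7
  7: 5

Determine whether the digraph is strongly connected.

Yes

From 4 we can reach every vertex (1, 2, 3, 4, 5, 6, 7), and every vertex can reach 4 (1, 2, 3, 4, 5, 6, 7). So the whole graph is one strongly connected component.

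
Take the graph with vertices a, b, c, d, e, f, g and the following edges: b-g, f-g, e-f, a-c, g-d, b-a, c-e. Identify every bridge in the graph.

The edges on the cycle b-a-c-e-f-g-b are not bridges since each lies on that cycle.
But removing g-d disconnects g from d — this is a bridge.

d-g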